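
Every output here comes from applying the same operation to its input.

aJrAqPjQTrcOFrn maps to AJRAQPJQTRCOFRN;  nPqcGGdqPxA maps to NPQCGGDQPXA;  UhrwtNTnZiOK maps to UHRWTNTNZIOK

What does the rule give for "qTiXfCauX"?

QTIXFCAUX

The transformation: convert every letter to uppercase.
Doing the same to "qTiXfCauX": "QTIXFCAUX".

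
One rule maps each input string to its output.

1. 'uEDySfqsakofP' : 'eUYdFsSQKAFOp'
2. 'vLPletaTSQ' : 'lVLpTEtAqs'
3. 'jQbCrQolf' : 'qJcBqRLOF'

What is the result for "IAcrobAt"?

aiRCBOTa

The rule is to flip the case of every letter, then swap each adjacent pair of characters (1↔2, 3↔4, ...).
"IAcrobAt" → "iaCROBaT" → "aiRCBOTa".
(Check on "uEDySfqsakofP": → "UedYsFQSAKOFp" → "eUYdFsSQKAFOp" ✓)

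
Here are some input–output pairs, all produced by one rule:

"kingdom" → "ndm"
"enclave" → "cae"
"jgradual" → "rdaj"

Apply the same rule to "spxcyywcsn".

xywss

Rule — move the first character to the end, then keep every other character starting from the second (positions 2nd, 4th, 6th, ...).
Working it through for "spxcyywcsn": intermediate "pxcyywcsns", final "xywss".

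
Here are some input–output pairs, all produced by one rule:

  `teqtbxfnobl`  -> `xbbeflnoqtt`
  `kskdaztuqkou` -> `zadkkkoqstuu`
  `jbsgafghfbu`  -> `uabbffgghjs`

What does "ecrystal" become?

What's happening: sort the characters into alphabetical order, then move the last character to the front.
Working it through for "ecrystal": intermediate "acelrsty", final "yacelrst".

yacelrst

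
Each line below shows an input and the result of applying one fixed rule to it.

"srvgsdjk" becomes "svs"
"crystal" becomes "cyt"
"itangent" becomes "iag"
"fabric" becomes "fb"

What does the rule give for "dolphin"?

The rule is to keep every other character starting from the first (positions 1st, 3rd, 5th, ...), then delete the last character.
On "dolphin": the first step gives "dlhn", and the second then gives "dlh".

dlh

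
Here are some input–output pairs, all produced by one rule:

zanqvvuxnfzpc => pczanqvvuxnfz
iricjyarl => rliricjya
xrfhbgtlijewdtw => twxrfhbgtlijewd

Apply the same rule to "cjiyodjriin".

The transformation: move the last 2 characters to the front (rotate right by 2).
Applying that to "cjiyodjriin" gives "incjiyodjri".

incjiyodjri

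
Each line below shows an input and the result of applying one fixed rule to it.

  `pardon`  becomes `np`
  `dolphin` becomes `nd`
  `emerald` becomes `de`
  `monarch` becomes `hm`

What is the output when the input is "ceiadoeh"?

hc

Each output is the input with this applied: move the last character to the front, then keep only the first 2 characters.
For "ceiadoeh", step one produces "hceiadoe"; step two turns that into "hc".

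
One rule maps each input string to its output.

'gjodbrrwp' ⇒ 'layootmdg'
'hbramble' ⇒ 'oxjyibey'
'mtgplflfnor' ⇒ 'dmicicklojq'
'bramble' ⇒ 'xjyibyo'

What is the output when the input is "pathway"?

The transformation: shift every letter 3 places backward in the alphabet (wrapping around), then move the first 2 characters to the end (rotate left by 2).
On "pathway": the first step gives "mxqetxv", and the second then gives "qetxvmx".
(Check on "bramble": → "yoxjyib" → "xjyibyo" ✓)

qetxvmx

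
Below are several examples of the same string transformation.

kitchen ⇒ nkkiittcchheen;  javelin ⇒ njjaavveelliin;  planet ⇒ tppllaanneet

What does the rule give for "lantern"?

nllaanntteerrn

What's happening: double every character, then move the last character to the front.
"lantern" → "llaanntteerrnn" → "nllaanntteerrn".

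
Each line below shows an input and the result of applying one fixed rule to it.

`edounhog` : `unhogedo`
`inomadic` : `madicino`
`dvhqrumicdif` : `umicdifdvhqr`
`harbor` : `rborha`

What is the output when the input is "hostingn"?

tingnhos

In each case the input is transformed by: move the last character to the front, then swap the front and back halves of the string.
For "hostingn", step one produces "nhosting"; step two turns that into "tingnhos".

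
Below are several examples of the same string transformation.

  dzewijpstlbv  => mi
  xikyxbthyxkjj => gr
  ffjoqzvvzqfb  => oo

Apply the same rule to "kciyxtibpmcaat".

tl

The rule is to shift every letter 9 places forward in the alphabet (wrapping around), then keep only the first 2 characters.
Applying both steps to "kciyxtibpmcaat": "tlrhgcrkyvljjc", then "tl".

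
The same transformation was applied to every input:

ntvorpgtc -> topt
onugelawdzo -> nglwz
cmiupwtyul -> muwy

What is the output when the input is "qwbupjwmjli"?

wujml

The rule is to delete the last character, then keep every other character starting from the second (positions 2nd, 4th, 6th, ...).
Applying both steps to "qwbupjwmjli": "qwbupjwmjl", then "wujml".
(Check on "cmiupwtyul": → "cmiupwtyu" → "muwy" ✓)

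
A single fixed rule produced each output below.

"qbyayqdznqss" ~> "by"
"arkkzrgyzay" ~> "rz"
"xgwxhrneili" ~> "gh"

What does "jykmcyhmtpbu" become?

Rule — keep one character in every 3, starting at position 2 (positions 2nd, 5th, 8th, ...), then delete the last 2 characters.
On "jykmcyhmtpbu" that produces "yc".
(Check on "xgwxhrneili": → "ghei" → "gh" ✓)

yc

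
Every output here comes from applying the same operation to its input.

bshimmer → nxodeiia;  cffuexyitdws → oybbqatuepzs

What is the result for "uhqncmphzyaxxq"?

What's happening: move the last character to the front, then shift every letter 4 places backward in the alphabet (wrapping around).
Working it through for "uhqncmphzyaxxq": intermediate "quhqncmphzyaxx", final "mqdmjyildvuwtt".

mqdmjyildvuwtt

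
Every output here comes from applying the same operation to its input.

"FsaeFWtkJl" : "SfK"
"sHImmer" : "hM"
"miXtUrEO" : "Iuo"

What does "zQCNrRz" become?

In each case the input is transformed by: flip the case of every letter, then keep one character in every 3, starting at position 2 (positions 2nd, 5th, 8th, ...).
For "zQCNrRz", step one produces "ZqcnRrZ"; step two turns that into "qR".
(Check on "sHImmer": → "ShiMMER" → "hM" ✓)

qR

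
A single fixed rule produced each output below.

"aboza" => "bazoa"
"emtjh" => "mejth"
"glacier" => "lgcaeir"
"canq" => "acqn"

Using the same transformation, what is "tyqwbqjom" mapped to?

ytwqqbojm

In each case the input is transformed by: swap each adjacent pair of characters (1↔2, 3↔4, ...).
So "tyqwbqjom" becomes "ytwqqbojm".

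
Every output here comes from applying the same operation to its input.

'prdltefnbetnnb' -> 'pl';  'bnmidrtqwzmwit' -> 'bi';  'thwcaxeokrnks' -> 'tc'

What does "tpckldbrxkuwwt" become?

tk

The pattern: keep one character in every 3, starting at position 1 (positions 1st, 4th, 7th, ...), then delete the last 3 characters.
Starting from "tpckldbrxkuwwt": after the first operation, "tkbkw"; after the second, "tk".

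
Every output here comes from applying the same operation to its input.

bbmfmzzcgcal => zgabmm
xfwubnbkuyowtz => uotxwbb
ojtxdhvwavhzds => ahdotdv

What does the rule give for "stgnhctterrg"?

tersgh

What's happening: keep every other character starting from the first (positions 1st, 3rd, 5th, ...), then move the last 3 characters to the front (rotate right by 3).
On "stgnhctterrg": the first step gives "sghter", and the second then gives "tersgh".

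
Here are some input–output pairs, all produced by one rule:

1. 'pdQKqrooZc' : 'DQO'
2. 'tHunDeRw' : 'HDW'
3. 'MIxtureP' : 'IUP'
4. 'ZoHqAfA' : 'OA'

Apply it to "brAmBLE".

Rule — keep one character in every 3, starting at position 2 (positions 2nd, 5th, 8th, ...), then convert every letter to uppercase.
Applying both steps to "brAmBLE": "rB", then "RB".
(Check on "MIxtureP": → "IuP" → "IUP" ✓)

RB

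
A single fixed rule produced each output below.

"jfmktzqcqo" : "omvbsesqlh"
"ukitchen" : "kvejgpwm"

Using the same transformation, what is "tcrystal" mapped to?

tauvcnve

In each case the input is transformed by: move the first 2 characters to the end (rotate left by 2), then shift every letter 2 places forward in the alphabet (wrapping around).
Working it through for "tcrystal": intermediate "rystaltc", final "tauvcnve".
(Check on "ukitchen": → "itchenuk" → "kvejgpwm" ✓)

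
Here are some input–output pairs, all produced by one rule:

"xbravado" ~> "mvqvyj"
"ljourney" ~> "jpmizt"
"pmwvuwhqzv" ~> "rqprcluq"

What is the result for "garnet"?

What's happening: shift every letter 5 places backward in the alphabet (wrapping around), then delete the first 2 characters.
Applying both steps to "garnet": "bvmizo", then "mizo".

mizo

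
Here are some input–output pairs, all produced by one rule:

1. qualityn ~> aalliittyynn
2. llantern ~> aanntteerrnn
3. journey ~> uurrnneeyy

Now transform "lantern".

The transformation: delete the first 2 characters, then double every character.
"lantern" → "ntern" → "nntteerrnn".

nntteerrnn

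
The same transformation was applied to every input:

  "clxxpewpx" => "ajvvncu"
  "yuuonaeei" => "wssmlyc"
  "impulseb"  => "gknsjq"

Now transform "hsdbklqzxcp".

In each case the input is transformed by: delete the last 2 characters, then shift every letter 2 places backward in the alphabet (wrapping around).
"hsdbklqzxcp" → "hsdbklqzx" → "fqbzijoxv".

fqbzijoxv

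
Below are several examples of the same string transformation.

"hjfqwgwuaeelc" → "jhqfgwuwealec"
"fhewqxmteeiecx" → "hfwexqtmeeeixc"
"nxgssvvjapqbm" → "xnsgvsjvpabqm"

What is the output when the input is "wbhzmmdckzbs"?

The pattern: swap each adjacent pair of characters (1↔2, 3↔4, ...).
Doing the same to "wbhzmmdckzbs": "bwzhmmcdzksb".

bwzhmmcdzksb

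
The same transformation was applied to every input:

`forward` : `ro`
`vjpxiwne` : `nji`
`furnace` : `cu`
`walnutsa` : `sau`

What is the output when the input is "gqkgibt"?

bq

The pattern: move the last 3 characters to the front (rotate right by 3), then keep one character in every 3, starting at position 2 (positions 2nd, 5th, 8th, ...).
On "gqkgibt": the first step gives "ibtgqkg", and the second then gives "bq".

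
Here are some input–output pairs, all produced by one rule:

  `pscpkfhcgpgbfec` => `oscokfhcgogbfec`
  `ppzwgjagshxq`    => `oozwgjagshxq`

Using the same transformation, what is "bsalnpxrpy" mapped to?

The pattern: replace every "p" with "o".
For "bsalnpxrpy" the result is "bsalnoxroy".

bsalnoxroy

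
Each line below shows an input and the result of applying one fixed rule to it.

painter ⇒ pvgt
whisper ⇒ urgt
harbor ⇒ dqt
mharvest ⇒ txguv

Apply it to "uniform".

hqto

Each output is the input with this applied: shift every letter 2 places forward in the alphabet (wrapping around), then delete the first 3 characters.
"uniform" → "hqto".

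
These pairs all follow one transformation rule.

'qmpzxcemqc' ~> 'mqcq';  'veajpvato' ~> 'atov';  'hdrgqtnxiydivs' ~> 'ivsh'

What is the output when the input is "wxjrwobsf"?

The rule is to move the first character to the end, then keep only the last 4 characters.
On "wxjrwobsf": the first step gives "xjrwobsfw", and the second then gives "bsfw".
(Check on "qmpzxcemqc": → "mpzxcemqcq" → "mqcq" ✓)

bsfw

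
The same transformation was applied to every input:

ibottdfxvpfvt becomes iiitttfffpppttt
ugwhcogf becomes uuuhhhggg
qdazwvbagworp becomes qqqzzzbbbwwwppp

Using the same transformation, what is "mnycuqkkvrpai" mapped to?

mmmccckkkrrriii

The rule is to keep one character in every 3, starting at position 1 (positions 1st, 4th, 7th, ...), then repeat every character 3 times.
Applying both steps to "mnycuqkkvrpai": "mckri", then "mmmccckkkrrriii".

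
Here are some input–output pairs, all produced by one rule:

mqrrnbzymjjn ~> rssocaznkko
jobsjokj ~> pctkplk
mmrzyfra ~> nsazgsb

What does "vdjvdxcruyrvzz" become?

ekweydsvzswaa

The rule is to shift every letter 1 place forward in the alphabet (wrapping around), then delete the first character.
"vdjvdxcruyrvzz" → "wekweydsvzswaa" → "ekweydsvzswaa".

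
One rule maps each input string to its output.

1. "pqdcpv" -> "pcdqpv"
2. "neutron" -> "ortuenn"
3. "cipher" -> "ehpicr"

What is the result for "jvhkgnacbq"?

The transformation: reverse the string, then move the first character to the end.
Working it through for "jvhkgnacbq": intermediate "qbcangkhvj", final "bcangkhvjq".

bcangkhvjq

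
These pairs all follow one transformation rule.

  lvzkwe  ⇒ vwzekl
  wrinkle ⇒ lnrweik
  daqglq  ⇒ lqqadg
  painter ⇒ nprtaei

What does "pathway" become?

ptwyaah

The rule is to sort the characters into alphabetical order, then move the first 3 characters to the end (rotate left by 3).
Starting from "pathway": after the first operation, "aahptwy"; after the second, "ptwyaah".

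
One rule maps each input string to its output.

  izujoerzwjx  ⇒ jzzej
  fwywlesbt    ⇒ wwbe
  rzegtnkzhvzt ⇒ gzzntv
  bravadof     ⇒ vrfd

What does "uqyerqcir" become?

eqiq

The pattern: keep every other character starting from the second (positions 2nd, 4th, 6th, ...), then swap each adjacent pair of characters (1↔2, 3↔4, ...).
Applying both steps to "uqyerqcir": "qeqi", then "eqiq".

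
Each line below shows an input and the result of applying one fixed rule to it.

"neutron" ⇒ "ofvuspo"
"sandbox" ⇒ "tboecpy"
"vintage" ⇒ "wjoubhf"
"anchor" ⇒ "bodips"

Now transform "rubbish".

Each output is the input with this applied: shift every letter 1 place forward in the alphabet (wrapping around).
"rubbish" → "svccjti".

svccjti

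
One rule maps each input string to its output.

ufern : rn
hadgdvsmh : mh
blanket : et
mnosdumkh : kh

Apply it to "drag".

Each output is the input with this applied: keep only the last 2 characters.
"drag" → "ag".

ag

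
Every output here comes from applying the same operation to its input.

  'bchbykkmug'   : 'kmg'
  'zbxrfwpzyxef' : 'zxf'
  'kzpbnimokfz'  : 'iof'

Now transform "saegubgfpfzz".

The rule is to keep every other character starting from the second (positions 2nd, 4th, 6th, ...), then keep only the last 3 characters.
Applying both steps to "saegubgfpfzz": "agbffz", then "ffz".

ffz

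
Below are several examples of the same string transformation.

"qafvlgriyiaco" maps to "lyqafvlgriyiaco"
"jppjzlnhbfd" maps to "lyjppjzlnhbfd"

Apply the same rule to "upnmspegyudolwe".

In each case the input is transformed by: prepend "ly".
For "upnmspegyudolwe" the result is "lyupnmspegyudolwe".

lyupnmspegyudolwe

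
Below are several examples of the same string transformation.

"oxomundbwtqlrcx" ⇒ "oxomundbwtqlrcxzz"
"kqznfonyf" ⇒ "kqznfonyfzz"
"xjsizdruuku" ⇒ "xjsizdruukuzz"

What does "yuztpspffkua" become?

yuztpspffkuazz

The transformation: append "zz".
Applying that to "yuztpspffkua" gives "yuztpspffkuazz".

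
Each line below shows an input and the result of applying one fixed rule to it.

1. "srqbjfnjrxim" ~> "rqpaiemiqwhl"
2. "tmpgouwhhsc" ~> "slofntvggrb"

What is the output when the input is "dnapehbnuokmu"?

What's happening: shift every letter 1 place backward in the alphabet (wrapping around).
For "dnapehbnuokmu" the result is "cmzodgamtnjlt".

cmzodgamtnjlt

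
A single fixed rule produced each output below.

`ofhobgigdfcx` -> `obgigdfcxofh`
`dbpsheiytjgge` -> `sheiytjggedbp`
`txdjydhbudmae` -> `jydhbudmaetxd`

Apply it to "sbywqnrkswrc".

What's happening: move the first 3 characters to the end (rotate left by 3).
"sbywqnrkswrc" → "wqnrkswrcsby".

wqnrkswrcsby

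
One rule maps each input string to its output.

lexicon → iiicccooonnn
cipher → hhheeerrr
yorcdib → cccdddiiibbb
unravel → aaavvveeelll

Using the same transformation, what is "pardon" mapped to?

The rule is to delete the first 3 characters, then repeat every character 3 times.
On "pardon": the first step gives "don", and the second then gives "dddooonnn".

dddooonnn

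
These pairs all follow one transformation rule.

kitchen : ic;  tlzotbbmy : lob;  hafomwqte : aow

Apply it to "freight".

ri

Each output is the input with this applied: keep every other character starting from the second (positions 2nd, 4th, 6th, ...), then delete the last character.
Working it through for "freight": intermediate "rih", final "ri".
(Check on "tlzotbbmy": → "lobm" → "lob" ✓)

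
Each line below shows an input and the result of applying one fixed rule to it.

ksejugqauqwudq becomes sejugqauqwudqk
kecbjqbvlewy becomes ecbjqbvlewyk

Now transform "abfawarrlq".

bfawarrlqa

The rule is to move the first character to the end.
Applying that to "abfawarrlq" gives "bfawarrlqa".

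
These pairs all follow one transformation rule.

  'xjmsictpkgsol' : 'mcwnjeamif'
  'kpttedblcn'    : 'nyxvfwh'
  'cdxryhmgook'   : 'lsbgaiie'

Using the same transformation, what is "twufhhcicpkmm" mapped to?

zbbwcwjegg

What's happening: shift every letter 6 places backward in the alphabet (wrapping around), then delete the first 3 characters.
"twufhhcicpkmm" → "zbbwcwjegg".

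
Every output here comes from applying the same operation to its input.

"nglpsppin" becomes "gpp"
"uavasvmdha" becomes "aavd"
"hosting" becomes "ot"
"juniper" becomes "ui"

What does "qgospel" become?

The rule is to delete the last 2 characters, then keep every other character starting from the second (positions 2nd, 4th, 6th, ...).
Applying that to "qgospel" gives "gs".

gs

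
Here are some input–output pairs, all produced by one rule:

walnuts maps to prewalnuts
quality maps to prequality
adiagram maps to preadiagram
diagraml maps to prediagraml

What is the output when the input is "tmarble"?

pretmarble

What's happening: prepend "pre".
So "tmarble" becomes "pretmarble".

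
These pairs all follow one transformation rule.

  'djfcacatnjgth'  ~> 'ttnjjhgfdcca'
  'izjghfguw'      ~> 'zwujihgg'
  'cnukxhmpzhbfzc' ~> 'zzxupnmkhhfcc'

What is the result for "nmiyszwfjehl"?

The transformation: sort the characters into reverse alphabetical order, then delete the last character.
Working it through for "nmiyszwfjehl": intermediate "zywsnmljihfe", final "zywsnmljihf".

zywsnmljihf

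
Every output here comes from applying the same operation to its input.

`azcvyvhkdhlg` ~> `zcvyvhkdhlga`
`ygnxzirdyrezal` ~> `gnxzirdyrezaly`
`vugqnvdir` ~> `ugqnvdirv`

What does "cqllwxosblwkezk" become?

qllwxosblwkezkc

Looking at the pairs, the operation is to move the first character to the end.
Doing the same to "cqllwxosblwkezk": "qllwxosblwkezkc".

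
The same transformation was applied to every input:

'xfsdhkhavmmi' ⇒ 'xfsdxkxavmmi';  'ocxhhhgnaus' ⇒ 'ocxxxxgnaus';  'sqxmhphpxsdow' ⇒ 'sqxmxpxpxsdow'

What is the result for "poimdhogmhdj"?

What's happening: replace every "h" with "x".
On "poimdhogmhdj" that produces "poimdxogmxdj".

poimdxogmxdj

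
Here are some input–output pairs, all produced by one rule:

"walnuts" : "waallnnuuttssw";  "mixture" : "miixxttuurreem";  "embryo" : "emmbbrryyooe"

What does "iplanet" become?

ippllaanneetti

The rule is to double every character, then move the first character to the end.
Starting from "iplanet": after the first operation, "iippllaanneett"; after the second, "ippllaanneetti".
(Check on "mixture": → "mmiixxttuurree" → "miixxttuurreem" ✓)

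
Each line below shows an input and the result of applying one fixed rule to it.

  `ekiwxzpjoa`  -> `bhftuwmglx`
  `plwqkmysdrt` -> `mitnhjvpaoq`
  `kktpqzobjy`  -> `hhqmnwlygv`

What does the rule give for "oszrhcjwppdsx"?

lpwoezgtmmapu

The rule is to shift every letter 3 places backward in the alphabet (wrapping around).
For "oszrhcjwppdsx" the result is "lpwoezgtmmapu".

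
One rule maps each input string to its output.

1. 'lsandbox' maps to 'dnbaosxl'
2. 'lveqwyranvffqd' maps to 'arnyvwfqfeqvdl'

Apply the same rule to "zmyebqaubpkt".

The transformation: swap the front and back halves of the string, then take characters alternately from the front and the back (1st, last, 2nd, 2nd-last, ...).
On "zmyebqaubpkt": the first step gives "aubpktzmyebq", and the second then gives "aqubbepykmtz".

aqubbepykmtz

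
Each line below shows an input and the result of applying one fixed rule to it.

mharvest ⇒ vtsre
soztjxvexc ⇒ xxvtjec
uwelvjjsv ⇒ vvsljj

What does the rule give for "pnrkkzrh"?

zrkkh

Rule — delete the first 3 characters, then sort the characters into reverse alphabetical order.
On "pnrkkzrh" that produces "zrkkh".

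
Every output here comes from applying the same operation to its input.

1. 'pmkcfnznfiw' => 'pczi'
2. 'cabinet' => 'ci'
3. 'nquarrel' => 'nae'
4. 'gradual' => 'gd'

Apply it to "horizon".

Rule — move the last character to the front, then keep one character in every 3, starting at position 2 (positions 2nd, 5th, 8th, ...).
Applying both steps to "horizon": "nhorizo", then "hi".
(Check on "gradual": → "lgradua" → "gd" ✓)

hi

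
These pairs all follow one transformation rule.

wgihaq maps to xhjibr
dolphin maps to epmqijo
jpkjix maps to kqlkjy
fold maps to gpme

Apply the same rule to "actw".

bdux

In each case the input is transformed by: shift every letter 1 place forward in the alphabet (wrapping around).
Applying that to "actw" gives "bdux".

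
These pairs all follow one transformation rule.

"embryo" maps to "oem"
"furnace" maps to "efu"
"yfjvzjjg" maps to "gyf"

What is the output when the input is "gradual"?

lgr

The transformation: move the first 2 characters to the end (rotate left by 2), then keep only the last 3 characters.
Working it through for "gradual": intermediate "adualgr", final "lgr".
(Check on "furnace": → "rnacefu" → "efu" ✓)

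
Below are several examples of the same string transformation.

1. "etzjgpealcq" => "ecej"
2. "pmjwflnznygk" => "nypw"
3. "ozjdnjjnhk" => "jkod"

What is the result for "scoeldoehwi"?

owse

In each case the input is transformed by: keep one character in every 3, starting at position 1 (positions 1st, 4th, 7th, ...), then move the last 2 characters to the front (rotate right by 2).
For "scoeldoehwi", step one produces "seow"; step two turns that into "owse".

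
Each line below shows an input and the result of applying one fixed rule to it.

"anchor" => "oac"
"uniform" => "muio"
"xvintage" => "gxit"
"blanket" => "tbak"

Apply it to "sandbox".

xsnb

The transformation: keep every other character starting from the first (positions 1st, 3rd, 5th, ...), then move the last character to the front.
Applying that to "sandbox" gives "xsnb".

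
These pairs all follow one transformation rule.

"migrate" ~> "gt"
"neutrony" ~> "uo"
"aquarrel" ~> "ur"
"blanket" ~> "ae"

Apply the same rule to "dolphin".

li

In each case the input is transformed by: keep one character in every 3, starting at position 3 (positions 3rd, 6th, 9th, ...).
Applying that to "dolphin" gives "li".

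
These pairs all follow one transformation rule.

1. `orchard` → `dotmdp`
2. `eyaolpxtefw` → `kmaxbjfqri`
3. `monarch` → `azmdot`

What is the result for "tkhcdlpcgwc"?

The rule is to shift every letter 12 places forward in the alphabet (wrapping around), then delete the first character.
"tkhcdlpcgwc" → "fwtopxbosio" → "wtopxbosio".
(Check on "eyaolpxtefw": → "qkmaxbjfqri" → "kmaxbjfqri" ✓)

wtopxbosio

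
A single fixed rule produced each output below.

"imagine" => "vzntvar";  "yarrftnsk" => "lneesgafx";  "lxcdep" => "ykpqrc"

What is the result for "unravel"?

Looking at the pairs, the operation is to shift every letter 13 places forward in the alphabet (wrapping around) — i.e. ROT13.
For "unravel" the result is "haeniry".

haeniry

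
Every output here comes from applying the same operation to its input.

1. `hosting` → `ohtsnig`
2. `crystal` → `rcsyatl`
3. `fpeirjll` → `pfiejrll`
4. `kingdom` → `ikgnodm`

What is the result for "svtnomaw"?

vsntmowa

What's happening: swap each adjacent pair of characters (1↔2, 3↔4, ...).
Applying that to "svtnomaw" gives "vsntmowa".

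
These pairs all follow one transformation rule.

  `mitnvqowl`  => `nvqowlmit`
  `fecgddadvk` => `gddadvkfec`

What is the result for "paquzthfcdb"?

uzthfcdbpaq

The rule is to move the first 3 characters to the end (rotate left by 3).
Doing the same to "paquzthfcdb": "uzthfcdbpaq".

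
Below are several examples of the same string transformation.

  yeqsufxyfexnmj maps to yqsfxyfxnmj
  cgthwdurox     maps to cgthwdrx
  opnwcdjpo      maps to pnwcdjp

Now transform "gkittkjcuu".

gkttkjc

The rule is to remove every vowel.
On "gkittkjcuu" that produces "gkttkjc".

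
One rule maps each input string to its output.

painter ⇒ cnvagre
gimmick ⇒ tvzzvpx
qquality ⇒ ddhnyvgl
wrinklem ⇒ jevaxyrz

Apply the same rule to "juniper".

whavcre

The pattern: shift every letter 13 places forward in the alphabet (wrapping around) — i.e. ROT13.
So "juniper" becomes "whavcre".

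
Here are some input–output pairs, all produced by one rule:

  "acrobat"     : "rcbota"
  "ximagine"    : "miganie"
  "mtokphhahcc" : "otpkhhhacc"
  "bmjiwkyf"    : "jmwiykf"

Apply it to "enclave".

cnalev

The transformation: delete the first character, then swap each adjacent pair of characters (1↔2, 3↔4, ...).
"enclave" → "cnalev".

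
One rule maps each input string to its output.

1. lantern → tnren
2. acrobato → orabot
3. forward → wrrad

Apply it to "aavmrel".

Each output is the input with this applied: delete the first 2 characters, then swap each adjacent pair of characters (1↔2, 3↔4, ...).
"aavmrel" → "vmrel" → "mverl".
(Check on "lantern": → "ntern" → "tnren" ✓)

mverl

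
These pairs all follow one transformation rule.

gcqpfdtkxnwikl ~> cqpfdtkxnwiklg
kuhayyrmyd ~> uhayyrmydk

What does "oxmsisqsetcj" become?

xmsisqsetcjo

Each output is the input with this applied: move the first character to the end.
Applying that to "oxmsisqsetcj" gives "xmsisqsetcjo".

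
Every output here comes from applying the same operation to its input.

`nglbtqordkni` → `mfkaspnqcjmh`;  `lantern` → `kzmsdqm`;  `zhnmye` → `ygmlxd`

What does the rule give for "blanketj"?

akzmjdsi

What's happening: shift every letter 1 place backward in the alphabet (wrapping around).
Applying that to "blanketj" gives "akzmjdsi".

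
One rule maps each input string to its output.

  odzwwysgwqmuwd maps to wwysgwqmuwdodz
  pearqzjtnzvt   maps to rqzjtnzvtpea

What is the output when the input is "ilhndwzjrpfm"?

ndwzjrpfmilh

Looking at the pairs, the operation is to move the first 3 characters to the end (rotate left by 3).
"ilhndwzjrpfm" → "ndwzjrpfmilh".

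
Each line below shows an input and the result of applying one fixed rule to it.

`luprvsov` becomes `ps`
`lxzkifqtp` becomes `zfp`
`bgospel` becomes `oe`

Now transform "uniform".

ir

The pattern: keep one character in every 3, starting at position 3 (positions 3rd, 6th, 9th, ...).
Doing the same to "uniform": "ir".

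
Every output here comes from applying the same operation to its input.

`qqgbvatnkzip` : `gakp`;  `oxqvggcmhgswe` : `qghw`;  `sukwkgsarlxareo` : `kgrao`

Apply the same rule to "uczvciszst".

Looking at the pairs, the operation is to keep one character in every 3, starting at position 3 (positions 3rd, 6th, 9th, ...).
So "uczvciszst" becomes "zis".

zis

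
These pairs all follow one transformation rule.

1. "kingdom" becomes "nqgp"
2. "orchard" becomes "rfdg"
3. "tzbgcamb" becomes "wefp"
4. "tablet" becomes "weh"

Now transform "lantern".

The transformation: keep every other character starting from the first (positions 1st, 3rd, 5th, ...), then shift every letter 3 places forward in the alphabet (wrapping around).
Applying both steps to "lantern": "lnen", then "oqhq".

oqhq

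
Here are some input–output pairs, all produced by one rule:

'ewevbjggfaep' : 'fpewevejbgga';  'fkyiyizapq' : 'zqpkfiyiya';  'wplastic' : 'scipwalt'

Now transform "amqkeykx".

In each case the input is transformed by: swap each adjacent pair of characters (1↔2, 3↔4, ...), then move the last 3 characters to the front (rotate right by 3).
Doing the same to "amqkeykx": "exkmakqy".

exkmakqy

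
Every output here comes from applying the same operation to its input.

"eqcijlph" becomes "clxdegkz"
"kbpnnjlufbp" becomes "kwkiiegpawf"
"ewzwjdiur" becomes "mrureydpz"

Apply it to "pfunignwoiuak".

fapidbirjdpvk

The pattern: shift every letter 5 places backward in the alphabet (wrapping around), then swap the first and last characters.
"pfunignwoiuak" → "kapidbirjdpvf" → "fapidbirjdpvk".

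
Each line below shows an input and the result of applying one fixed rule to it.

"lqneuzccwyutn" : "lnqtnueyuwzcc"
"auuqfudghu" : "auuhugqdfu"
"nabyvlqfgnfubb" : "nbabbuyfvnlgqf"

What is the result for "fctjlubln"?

fncltbjul

The rule is to take characters alternately from the front and the back (1st, last, 2nd, 2nd-last, ...).
So "fctjlubln" becomes "fncltbjul".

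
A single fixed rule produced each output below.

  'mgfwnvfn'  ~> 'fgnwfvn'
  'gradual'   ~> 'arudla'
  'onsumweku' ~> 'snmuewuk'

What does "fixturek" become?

xiuterk

What's happening: delete the first character, then swap each adjacent pair of characters (1↔2, 3↔4, ...).
For "fixturek", step one produces "ixturek"; step two turns that into "xiuterk".
(Check on "mgfwnvfn": → "gfwnvfn" → "fgnwfvn" ✓)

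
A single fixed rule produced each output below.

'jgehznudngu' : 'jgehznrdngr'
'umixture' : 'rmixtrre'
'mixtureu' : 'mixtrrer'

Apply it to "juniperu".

jrniperr

What's happening: replace every "u" with "r".
So "juniperu" becomes "jrniperr".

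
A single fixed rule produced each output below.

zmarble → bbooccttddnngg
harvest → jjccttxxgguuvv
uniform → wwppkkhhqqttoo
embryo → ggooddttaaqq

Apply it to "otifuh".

qqvvkkhhwwjj

Rule — shift every letter 2 places forward in the alphabet (wrapping around), then double every character.
Starting from "otifuh": after the first operation, "qvkhwj"; after the second, "qqvvkkhhwwjj".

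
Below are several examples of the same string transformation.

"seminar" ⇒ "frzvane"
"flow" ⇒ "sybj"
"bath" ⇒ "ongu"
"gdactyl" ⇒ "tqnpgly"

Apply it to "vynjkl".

What's happening: shift every letter 13 places forward in the alphabet (wrapping around) — i.e. ROT13.
So "vynjkl" becomes "ilawxy".

ilawxy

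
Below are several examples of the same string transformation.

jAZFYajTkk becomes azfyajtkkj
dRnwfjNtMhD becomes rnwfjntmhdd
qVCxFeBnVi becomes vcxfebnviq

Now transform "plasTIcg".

lasticgp

Rule — move the first character to the end, then convert every letter to lowercase.
"plasTIcg" → "lasTIcgp" → "lasticgp".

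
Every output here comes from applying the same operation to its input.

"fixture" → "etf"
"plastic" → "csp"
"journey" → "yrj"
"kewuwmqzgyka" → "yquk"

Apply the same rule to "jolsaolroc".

The transformation: keep one character in every 3, starting at position 1 (positions 1st, 4th, 7th, ...), then reverse the string.
For "jolsaolroc", step one produces "jslc"; step two turns that into "clsj".
(Check on "kewuwmqzgyka": → "kuqy" → "yquk" ✓)

clsj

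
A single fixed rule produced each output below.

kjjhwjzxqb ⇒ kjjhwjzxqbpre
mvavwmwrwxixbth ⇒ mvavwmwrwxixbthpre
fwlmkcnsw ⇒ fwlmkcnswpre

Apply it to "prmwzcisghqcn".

prmwzcisghqcnpre

Rule — append "pre".
On "prmwzcisghqcn" that produces "prmwzcisghqcnpre".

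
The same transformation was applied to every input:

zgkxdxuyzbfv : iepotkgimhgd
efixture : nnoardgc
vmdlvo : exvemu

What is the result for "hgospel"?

qupnxyb

The pattern: take characters alternately from the front and the back (1st, last, 2nd, 2nd-last, ...), then shift every letter 9 places forward in the alphabet (wrapping around).
Starting from "hgospel": after the first operation, "hlgeops"; after the second, "qupnxyb".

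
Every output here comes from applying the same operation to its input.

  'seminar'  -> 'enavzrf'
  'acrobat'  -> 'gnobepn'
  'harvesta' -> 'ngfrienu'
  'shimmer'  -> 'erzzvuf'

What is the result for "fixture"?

rehgkvs

Each output is the input with this applied: reverse the string, then shift every letter 13 places forward in the alphabet (wrapping around) — i.e. ROT13.
Applying both steps to "fixture": "erutxif", then "rehgkvs".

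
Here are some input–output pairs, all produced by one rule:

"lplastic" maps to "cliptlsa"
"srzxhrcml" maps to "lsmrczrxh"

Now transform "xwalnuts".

sxtwuanl

What's happening: reverse the string, then take characters alternately from the front and the back (1st, last, 2nd, 2nd-last, ...).
Working it through for "xwalnuts": intermediate "stunlawx", final "sxtwuanl".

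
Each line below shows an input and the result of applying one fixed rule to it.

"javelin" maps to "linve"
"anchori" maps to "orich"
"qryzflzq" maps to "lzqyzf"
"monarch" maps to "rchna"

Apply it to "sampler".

The pattern: delete the first 2 characters, then move the last 3 characters to the front (rotate right by 3).
"sampler" → "mpler" → "lermp".

lermp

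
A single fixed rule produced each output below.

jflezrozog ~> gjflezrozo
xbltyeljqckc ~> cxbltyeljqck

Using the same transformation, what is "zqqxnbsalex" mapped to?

xzqqxnbsale

The pattern: move the last character to the front.
Applying that to "zqqxnbsalex" gives "xzqqxnbsale".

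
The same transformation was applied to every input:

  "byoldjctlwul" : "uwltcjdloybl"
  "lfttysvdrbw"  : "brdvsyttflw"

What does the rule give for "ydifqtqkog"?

okqtqfidyg

Rule — reverse the string, then move the first character to the end.
Starting from "ydifqtqkog": after the first operation, "gokqtqfidy"; after the second, "okqtqfidyg".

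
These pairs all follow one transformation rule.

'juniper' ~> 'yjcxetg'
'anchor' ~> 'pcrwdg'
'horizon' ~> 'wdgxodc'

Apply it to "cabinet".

rpqxcti

In each case the input is transformed by: shift every letter 11 places backward in the alphabet (wrapping around).
For "cabinet" the result is "rpqxcti".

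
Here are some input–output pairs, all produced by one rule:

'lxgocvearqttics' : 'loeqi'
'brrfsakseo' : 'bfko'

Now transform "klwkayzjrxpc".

kkzx

The rule is to keep one character in every 3, starting at position 1 (positions 1st, 4th, 7th, ...).
"klwkayzjrxpc" → "kkzx".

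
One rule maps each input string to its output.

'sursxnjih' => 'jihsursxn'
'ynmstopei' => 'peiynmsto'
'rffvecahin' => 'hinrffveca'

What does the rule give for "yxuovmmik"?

mikyxuovm

The pattern: move the last 3 characters to the front (rotate right by 3).
So "yxuovmmik" becomes "mikyxuovm".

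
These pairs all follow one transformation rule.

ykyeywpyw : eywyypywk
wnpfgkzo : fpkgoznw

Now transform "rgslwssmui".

lsswmsiugr

Rule — move the first 2 characters to the end (rotate left by 2), then swap each adjacent pair of characters (1↔2, 3↔4, ...).
For "rgslwssmui", step one produces "slwssmuirg"; step two turns that into "lsswmsiugr".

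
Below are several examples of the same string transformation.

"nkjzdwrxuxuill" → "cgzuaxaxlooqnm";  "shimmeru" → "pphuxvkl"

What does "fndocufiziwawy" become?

rfxilclzdzbiqg

Rule — move the first 3 characters to the end (rotate left by 3), then shift every letter 3 places forward in the alphabet (wrapping around).
Applying both steps to "fndocufiziwawy": "ocufiziwawyfnd", then "rfxilclzdzbiqg".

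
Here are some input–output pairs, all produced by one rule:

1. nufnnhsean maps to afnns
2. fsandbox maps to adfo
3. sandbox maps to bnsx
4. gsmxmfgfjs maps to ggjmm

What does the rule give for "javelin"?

jlnv

The rule is to keep every other character starting from the first (positions 1st, 3rd, 5th, ...), then sort the characters into alphabetical order.
Starting from "javelin": after the first operation, "jvln"; after the second, "jlnv".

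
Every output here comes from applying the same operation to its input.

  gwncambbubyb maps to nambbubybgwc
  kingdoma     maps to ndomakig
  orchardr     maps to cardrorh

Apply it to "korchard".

The pattern: move the first 3 characters to the end (rotate left by 3), then swap the first and last characters.
Working it through for "korchard": intermediate "chardkor", final "rhardkoc".

rhardkoc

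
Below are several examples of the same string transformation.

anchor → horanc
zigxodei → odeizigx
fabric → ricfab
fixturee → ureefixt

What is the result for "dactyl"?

tyldac

What's happening: swap the front and back halves of the string.
For "dactyl" the result is "tyldac".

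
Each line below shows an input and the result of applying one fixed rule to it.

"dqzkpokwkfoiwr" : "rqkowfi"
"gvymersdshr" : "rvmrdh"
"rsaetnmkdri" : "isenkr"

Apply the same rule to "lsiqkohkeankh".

hsqokak

Rule — move the last character to the front, then keep every other character starting from the first (positions 1st, 3rd, 5th, ...).
Working it through for "lsiqkohkeankh": intermediate "hlsiqkohkeank", final "hsqokak".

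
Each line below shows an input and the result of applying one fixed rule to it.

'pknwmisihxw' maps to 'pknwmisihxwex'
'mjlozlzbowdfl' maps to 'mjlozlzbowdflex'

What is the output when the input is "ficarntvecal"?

ficarntvecalex

The transformation: append "ex".
On "ficarntvecal" that produces "ficarntvecalex".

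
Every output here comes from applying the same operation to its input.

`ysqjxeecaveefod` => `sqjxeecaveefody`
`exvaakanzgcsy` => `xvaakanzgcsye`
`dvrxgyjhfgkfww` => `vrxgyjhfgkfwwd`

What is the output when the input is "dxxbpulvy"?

xxbpulvyd

The rule is to move the first character to the end.
On "dxxbpulvy" that produces "xxbpulvyd".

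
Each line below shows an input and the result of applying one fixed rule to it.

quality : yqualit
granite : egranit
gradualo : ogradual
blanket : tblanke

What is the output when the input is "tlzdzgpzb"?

The pattern: move the last character to the front.
So "tlzdzgpzb" becomes "btlzdzgpz".

btlzdzgpz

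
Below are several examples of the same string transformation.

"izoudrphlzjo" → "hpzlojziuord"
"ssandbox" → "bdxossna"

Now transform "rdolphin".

hpnidrlo

Rule — swap each adjacent pair of characters (1↔2, 3↔4, ...), then swap the front and back halves of the string.
For "rdolphin", step one produces "drlohpni"; step two turns that into "hpnidrlo".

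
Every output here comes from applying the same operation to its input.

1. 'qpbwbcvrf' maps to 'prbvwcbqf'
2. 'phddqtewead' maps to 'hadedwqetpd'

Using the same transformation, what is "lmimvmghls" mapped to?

Looking at the pairs, the operation is to take characters alternately from the front and the back (1st, last, 2nd, 2nd-last, ...), then move the first 2 characters to the end (rotate left by 2).
Starting from "lmimvmghls": after the first operation, "lsmlihmgvm"; after the second, "mlihmgvmls".

mlihmgvmls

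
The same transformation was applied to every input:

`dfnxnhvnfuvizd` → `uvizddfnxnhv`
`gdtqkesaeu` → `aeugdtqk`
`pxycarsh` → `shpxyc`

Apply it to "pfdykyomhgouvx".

Rule — swap the front and back halves of the string, then delete the first 2 characters.
Doing the same to "pfdykyomhgouvx": "gouvxpfdykyo".
(Check on "dfnxnhvnfuvizd": → "nfuvizddfnxnhv" → "uvizddfnxnhv" ✓)

gouvxpfdykyo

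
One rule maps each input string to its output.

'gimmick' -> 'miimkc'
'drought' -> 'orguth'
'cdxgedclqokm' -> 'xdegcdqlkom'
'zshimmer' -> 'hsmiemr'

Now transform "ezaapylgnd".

In each case the input is transformed by: delete the first character, then swap each adjacent pair of characters (1↔2, 3↔4, ...).
For "ezaapylgnd" the result is "azpalyngd".

azpalyngd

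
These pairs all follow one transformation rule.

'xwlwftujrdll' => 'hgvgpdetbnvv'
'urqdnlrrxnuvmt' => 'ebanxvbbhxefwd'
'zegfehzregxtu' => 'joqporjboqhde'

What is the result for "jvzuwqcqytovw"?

Looking at the pairs, the operation is to shift every letter 10 places forward in the alphabet (wrapping around).
So "jvzuwqcqytovw" becomes "tfjegamaidyfg".

tfjegamaidyfg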